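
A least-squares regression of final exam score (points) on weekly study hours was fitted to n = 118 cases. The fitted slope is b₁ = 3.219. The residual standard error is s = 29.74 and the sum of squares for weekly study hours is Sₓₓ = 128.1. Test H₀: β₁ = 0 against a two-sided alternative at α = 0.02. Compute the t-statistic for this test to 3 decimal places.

SE(b₁) = s/√Sₓₓ = 29.74/√128.1 = 2.62764.
t = 3.219 / 2.62764 = 1.225.
df = n − 2 = 116.
Two-sided p ≈ 0.2230, which is ≥ 0.02, so fail to reject H₀.
The data do not give significant evidence of an association between weekly study hours and final exam score.

t = 1.225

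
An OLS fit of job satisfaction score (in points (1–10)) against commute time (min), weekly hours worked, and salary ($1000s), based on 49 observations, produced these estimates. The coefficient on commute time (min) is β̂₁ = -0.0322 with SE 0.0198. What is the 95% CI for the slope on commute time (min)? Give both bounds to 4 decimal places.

df = n − k − 1 = 49 − 3 − 1 = 45.
t* = t_{0.025, 45} = 2.014103.
Margin = t* × SE = 2.014103 × 0.0198 = 0.039879.
CI: -0.0322 ± 0.039879 → (-0.0721, 0.0077).
With 95% confidence, each one-unit increase in commute time (min) is associated with a change of between -0.0721 and 0.0077 points (1–10) in job satisfaction score, holding the other predictors fixed.

(-0.0721, 0.0077)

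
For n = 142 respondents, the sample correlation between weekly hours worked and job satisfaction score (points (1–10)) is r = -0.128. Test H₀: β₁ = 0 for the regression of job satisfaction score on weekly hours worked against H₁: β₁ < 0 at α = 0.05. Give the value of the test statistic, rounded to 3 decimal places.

t = r·√(n − 2)/√(1 − r²) = -0.128·√140/√0.983616 = -1.527.
df = n − 2 = 140.
One-sided p ≈ 0.0645, which is ≥ 0.05, so fail to reject H₀.
The data do not give significant evidence of a linear association between weekly hours worked and job satisfaction score.

t = -1.527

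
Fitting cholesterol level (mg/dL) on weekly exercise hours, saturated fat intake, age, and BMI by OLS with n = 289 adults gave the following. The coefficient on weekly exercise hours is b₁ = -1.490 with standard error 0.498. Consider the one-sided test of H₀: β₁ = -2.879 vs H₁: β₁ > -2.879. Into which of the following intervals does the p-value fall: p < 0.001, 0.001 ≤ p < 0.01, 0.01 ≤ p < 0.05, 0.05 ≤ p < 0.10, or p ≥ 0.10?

0.001 ≤ p < 0.01

t = (-1.490 − (-2.879)) / 0.498 = 2.789.
df = n − k − 1 = 289 − 4 − 1 = 284.
One-sided p = P(T_{284} > t) ≈ 0.0028.
So 0.001 ≤ p < 0.01.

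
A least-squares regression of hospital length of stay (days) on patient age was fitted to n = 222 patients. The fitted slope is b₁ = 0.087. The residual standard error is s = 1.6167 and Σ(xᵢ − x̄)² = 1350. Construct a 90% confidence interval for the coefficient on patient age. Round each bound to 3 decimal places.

SE(b₁) = s/√Sₓₓ = 1.6167/√1350 = 0.044001.
df = n − 2 = 220.
t* = t_{0.05, 220} = 1.651809.
Margin = t* × SE = 1.651809 × 0.044001 = 0.07268.
CI: 0.087 ± 0.07268 → (0.014, 0.160).
With 90% confidence, each one-unit increase in patient age is associated with a change of between 0.014 and 0.160 days in hospital length of stay.

(0.014, 0.160)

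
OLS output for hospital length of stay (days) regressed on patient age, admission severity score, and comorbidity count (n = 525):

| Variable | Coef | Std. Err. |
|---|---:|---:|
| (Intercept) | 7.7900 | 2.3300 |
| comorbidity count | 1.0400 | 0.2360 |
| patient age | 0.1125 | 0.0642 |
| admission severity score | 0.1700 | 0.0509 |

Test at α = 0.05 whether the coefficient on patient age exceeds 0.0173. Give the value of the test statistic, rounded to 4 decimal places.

Read off: b = 0.1125, SE = 0.0642 for patient age.
H₀: β₁ = 0.0173 vs H₁: β₁ > 0.0173.
t = (0.1125 − 0.0173) / 0.0642 = 1.4829.
df = n − k − 1 = 525 − 3 − 1 = 521.
One-sided p ≈ 0.0694, which is ≥ 0.05, so fail to reject H₀.
The data do not give significant evidence that the true slope on patient age exceeds 0.0173 days per unit, holding the other predictors fixed.

t = 1.4829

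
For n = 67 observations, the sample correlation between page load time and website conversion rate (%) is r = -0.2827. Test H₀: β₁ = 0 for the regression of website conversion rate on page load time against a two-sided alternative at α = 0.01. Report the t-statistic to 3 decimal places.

t = -2.376

t = r·√(n − 2)/√(1 − r²) = -0.2827·√65/√0.920081 = -2.376.
df = n − 2 = 65.
Two-sided p ≈ 0.0205, which is ≥ 0.01, so fail to reject H₀.
The data do not give significant evidence of a linear association between page load time and website conversion rate.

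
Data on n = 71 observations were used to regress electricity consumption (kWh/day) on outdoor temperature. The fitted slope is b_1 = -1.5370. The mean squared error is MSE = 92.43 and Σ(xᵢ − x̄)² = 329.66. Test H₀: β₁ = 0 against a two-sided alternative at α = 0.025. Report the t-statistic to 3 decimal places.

t = -2.903

SE(b_1) = √(MSE/Sₓₓ) = √(92.43/329.66) = 0.529509.
t = -1.5370 / 0.529509 = -2.903.
df = n − 2 = 69.
Two-sided p ≈ 0.0050, which is < 0.025, so reject H₀.
There is evidence that outdoor temperature is associated with electricity consumption.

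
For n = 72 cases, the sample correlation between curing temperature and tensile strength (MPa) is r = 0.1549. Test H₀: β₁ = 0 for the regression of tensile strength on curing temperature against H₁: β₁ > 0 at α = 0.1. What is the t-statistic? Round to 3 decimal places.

t = 1.312

t = r·√(n − 2)/√(1 − r²) = 0.1549·√70/√0.976006 = 1.312.
df = n − 2 = 70.
One-sided p ≈ 0.0969, which is < 0.1, so reject H₀.
There is evidence of a linear association between curing temperature and tensile strength.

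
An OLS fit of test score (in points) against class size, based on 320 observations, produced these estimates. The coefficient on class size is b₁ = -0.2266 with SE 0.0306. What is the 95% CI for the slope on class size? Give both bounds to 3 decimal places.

(-0.287, -0.166)

df = n − 2 = 320 − 2 = 318.
t* = t_{0.025, 318} = 1.967452.
Margin = t* × SE = 1.967452 × 0.0306 = 0.06020.
CI: -0.2266 ± 0.06020 → (-0.287, -0.166).
With 95% confidence, each one-unit increase in class size is associated with a change of between -0.287 and -0.166 points in test score.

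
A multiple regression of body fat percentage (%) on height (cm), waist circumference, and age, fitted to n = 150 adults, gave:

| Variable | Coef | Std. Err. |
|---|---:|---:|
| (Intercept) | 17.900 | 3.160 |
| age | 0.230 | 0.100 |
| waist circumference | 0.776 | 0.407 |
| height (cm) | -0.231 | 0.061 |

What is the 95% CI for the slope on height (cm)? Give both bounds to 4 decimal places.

(-0.3516, -0.1104)

Read off: b = -0.231, SE = 0.061 for height (cm).
df = n − k − 1 = 150 − 3 − 1 = 146.
t* = t_{0.025, 146} = 1.976346.
Margin = t* × SE = 1.976346 × 0.061 = 0.120557.
CI: -0.231 ± 0.120557 → (-0.3516, -0.1104).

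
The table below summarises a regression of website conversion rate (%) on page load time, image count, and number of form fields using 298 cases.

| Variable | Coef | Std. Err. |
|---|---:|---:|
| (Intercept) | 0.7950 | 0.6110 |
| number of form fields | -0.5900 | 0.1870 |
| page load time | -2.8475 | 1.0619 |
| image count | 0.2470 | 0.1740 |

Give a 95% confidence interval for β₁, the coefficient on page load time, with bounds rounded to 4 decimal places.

(-4.9374, -0.7576)

Read off: b = -2.8475, SE = 1.0619 for page load time.
df = n − k − 1 = 298 − 3 − 1 = 294.
t* = t_{0.025, 294} = 1.968066.
Margin = t* × SE = 1.968066 × 1.0619 = 2.089889.
CI: -2.8475 ± 2.089889 → (-4.9374, -0.7576).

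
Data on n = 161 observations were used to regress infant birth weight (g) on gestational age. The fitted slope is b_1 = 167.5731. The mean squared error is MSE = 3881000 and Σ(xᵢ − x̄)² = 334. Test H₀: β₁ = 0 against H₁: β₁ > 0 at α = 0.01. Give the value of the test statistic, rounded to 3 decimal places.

t = 1.555

SE(b_1) = √(MSE/Sₓₓ) = √(3.881e+06/334) = 107.795.
t = 167.5731 / 107.795 = 1.555.
df = n − 2 = 159.
One-sided p ≈ 0.0610, which is ≥ 0.01, so fail to reject H₀.
The data do not give significant evidence that the true slope on gestational age is positive.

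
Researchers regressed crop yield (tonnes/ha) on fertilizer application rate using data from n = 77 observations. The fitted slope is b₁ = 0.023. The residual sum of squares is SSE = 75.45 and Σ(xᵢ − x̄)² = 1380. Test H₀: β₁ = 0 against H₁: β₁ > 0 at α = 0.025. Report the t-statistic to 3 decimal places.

t = 0.852

MSE = SSE/(n − 2) = 75.45/75 = 1.006.
SE(b₁) = √(MSE/Sₓₓ) = √(1.006/1380) = 0.0269997.
t = 0.023 / 0.0269997 = 0.852.
df = n − 2 = 75.
One-sided p ≈ 0.1985, which is ≥ 0.025, so fail to reject H₀.
The data do not give significant evidence that the true slope on fertilizer application rate is positive.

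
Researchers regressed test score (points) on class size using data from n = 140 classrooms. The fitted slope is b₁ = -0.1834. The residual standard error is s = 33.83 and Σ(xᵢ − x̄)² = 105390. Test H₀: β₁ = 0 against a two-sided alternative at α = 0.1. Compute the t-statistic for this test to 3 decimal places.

t = -1.760

SE(b₁) = s/√Sₓₓ = 33.83/√105390 = 0.104208.
t = -0.1834 / 0.104208 = -1.760.
df = n − 2 = 138.
Two-sided p ≈ 0.0806, which is < 0.1, so reject H₀.
There is evidence that class size is associated with test score.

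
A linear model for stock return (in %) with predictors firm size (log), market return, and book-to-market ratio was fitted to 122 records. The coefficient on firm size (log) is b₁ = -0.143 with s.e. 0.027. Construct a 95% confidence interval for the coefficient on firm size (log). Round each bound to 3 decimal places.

df = n − k − 1 = 122 − 3 − 1 = 118.
t* = t_{0.025, 118} = 1.980272.
Margin = t* × SE = 1.980272 × 0.027 = 0.05347.
CI: -0.143 ± 0.05347 → (-0.196, -0.090).
With 95% confidence, each one-unit increase in firm size (log) is associated with a change of between -0.196 and -0.090 % in stock return, holding the other predictors fixed.

(-0.196, -0.090)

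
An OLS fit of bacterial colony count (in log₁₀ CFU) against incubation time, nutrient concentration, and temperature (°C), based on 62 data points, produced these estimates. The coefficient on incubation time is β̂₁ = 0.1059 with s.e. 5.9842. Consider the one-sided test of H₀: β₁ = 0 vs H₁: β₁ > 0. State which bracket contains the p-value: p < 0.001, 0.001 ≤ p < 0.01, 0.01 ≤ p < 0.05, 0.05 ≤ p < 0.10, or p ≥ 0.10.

p ≥ 0.10

t = 0.1059 / 5.9842 = 0.018.
df = n − k − 1 = 62 − 3 − 1 = 58.
One-sided p = P(T_{58} > t) ≈ 0.4930.
So p ≥ 0.10.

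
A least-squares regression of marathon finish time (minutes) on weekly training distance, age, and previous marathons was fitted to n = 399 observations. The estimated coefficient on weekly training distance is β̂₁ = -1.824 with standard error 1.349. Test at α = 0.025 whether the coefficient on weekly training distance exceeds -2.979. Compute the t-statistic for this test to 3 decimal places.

H₀: β₁ = -2.979 vs H₁: β₁ > -2.979.
t = (β̂₁ − β₁⁰)/SE = (-1.824 − (-2.979)) / 1.349 = 0.856.
df = n − k − 1 = 399 − 3 − 1 = 395.
One-sided p ≈ 0.1962, which is ≥ 0.025, so fail to reject H₀.
The data do not give significant evidence that the true slope on weekly training distance exceeds -2.979 minutes per unit, holding the other predictors fixed.

t = 0.856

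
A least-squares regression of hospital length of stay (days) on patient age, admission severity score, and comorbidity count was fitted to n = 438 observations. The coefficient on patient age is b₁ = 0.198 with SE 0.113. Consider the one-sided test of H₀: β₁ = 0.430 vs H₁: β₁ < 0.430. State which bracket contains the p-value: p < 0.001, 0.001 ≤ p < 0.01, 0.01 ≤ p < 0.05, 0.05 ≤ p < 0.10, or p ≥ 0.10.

t = (0.198 − 0.430) / 0.113 = -2.053.
df = n − k − 1 = 438 − 3 − 1 = 434.
One-sided p = P(T_{434} < t) ≈ 0.0203.
So 0.01 ≤ p < 0.05.

0.01 ≤ p < 0.05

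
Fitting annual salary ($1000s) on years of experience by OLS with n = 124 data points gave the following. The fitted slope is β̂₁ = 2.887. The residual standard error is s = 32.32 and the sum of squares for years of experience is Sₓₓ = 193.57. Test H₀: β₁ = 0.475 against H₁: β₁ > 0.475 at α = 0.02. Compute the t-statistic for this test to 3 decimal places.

SE(β̂₁) = s/√Sₓₓ = 32.32/√193.57 = 2.32302.
t = (2.887 − 0.475) / 2.32302 = 1.038.
df = n − 2 = 122.
One-sided p ≈ 0.1506, which is ≥ 0.02, so fail to reject H₀.
The data do not give significant evidence that the true slope on years of experience exceeds 0.475 $1000s per unit.

t = 1.038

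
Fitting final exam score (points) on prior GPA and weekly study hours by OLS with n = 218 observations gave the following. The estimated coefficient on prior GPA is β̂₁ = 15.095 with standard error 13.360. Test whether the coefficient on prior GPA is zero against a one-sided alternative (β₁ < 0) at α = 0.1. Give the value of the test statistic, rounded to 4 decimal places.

t = 1.1299

H₀: β₁ = 0 vs H₁: β₁ < 0.
t = (β̂₁ − β₁⁰)/SE = 15.095 / 13.360 = 1.1299.
df = n − k − 1 = 218 − 2 − 1 = 215.
One-sided p ≈ 0.8701, which is ≥ 0.1, so fail to reject H₀.
The data do not give significant evidence that the true slope on prior GPA is negative, holding the other predictors fixed.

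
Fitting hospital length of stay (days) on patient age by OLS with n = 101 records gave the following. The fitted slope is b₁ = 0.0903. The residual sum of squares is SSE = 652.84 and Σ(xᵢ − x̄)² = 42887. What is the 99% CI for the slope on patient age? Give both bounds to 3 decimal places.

MSE = SSE/(n − 2) = 652.84/99 = 6.59434.
SE(b₁) = √(MSE/Sₓₓ) = √(6.59434/42887) = 0.0124.
df = n − 2 = 99.
t* = t_{0.005, 99} = 2.626405.
Margin = t* × SE = 2.626405 × 0.0124 = 0.03257.
CI: 0.0903 ± 0.03257 → (0.058, 0.123).
With 99% confidence, each one-unit increase in patient age is associated with a change of between 0.058 and 0.123 days in hospital length of stay.

(0.058, 0.123)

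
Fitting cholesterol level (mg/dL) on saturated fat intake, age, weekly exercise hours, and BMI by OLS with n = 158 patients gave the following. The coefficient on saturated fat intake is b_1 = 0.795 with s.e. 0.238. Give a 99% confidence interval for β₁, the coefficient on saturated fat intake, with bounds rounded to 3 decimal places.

(0.174, 1.416)

df = n − k − 1 = 158 − 4 − 1 = 153.
t* = t_{0.005, 153} = 2.608344.
Margin = t* × SE = 2.608344 × 0.238 = 0.62079.
CI: 0.795 ± 0.62079 → (0.174, 1.416).
With 99% confidence, each one-unit increase in saturated fat intake is associated with a change of between 0.174 and 1.416 mg/dL in cholesterol level, holding the other predictors fixed.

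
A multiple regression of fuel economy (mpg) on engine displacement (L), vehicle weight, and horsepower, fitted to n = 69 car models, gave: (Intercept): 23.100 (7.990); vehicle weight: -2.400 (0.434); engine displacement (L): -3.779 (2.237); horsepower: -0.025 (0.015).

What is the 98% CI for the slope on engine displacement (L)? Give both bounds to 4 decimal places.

(-9.1145, 1.5565)

Read off: b = -3.779, SE = 2.237 for engine displacement (L).
df = n − k − 1 = 69 − 3 − 1 = 65.
t* = t_{0.01, 65} = 2.385097.
Margin = t* × SE = 2.385097 × 2.237 = 5.335462.
CI: -3.779 ± 5.335462 → (-9.1145, 1.5565).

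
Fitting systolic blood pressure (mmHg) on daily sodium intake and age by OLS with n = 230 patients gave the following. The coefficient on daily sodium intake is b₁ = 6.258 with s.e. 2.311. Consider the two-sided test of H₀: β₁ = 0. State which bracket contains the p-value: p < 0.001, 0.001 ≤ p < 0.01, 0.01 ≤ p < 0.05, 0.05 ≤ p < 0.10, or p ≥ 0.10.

0.001 ≤ p < 0.01

t = 6.258 / 2.311 = 2.708.
df = n − k − 1 = 230 − 2 − 1 = 227.
Two-sided p = 2·P(T_{227} > |t|) ≈ 0.0073.
So 0.001 ≤ p < 0.01.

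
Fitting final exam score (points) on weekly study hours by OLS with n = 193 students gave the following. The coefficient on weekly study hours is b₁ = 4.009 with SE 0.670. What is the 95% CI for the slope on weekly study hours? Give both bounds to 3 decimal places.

(2.687, 5.331)

df = n − 2 = 193 − 2 = 191.
t* = t_{0.025, 191} = 1.972462.
Margin = t* × SE = 1.972462 × 0.670 = 1.32155.
CI: 4.009 ± 1.32155 → (2.687, 5.331).
With 95% confidence, each one-unit increase in weekly study hours is associated with a change of between 2.687 and 5.331 points in final exam score.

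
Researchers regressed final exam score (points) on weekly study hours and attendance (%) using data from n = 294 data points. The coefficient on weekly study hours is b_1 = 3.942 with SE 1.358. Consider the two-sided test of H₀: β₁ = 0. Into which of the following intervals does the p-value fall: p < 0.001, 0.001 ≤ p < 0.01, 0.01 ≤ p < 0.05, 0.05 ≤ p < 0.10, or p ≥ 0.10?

t = 3.942 / 1.358 = 2.903.
df = n − k − 1 = 294 − 2 − 1 = 291.
Two-sided p = 2·P(T_{291} > |t|) ≈ 0.0040.
So 0.001 ≤ p < 0.01.

0.001 ≤ p < 0.01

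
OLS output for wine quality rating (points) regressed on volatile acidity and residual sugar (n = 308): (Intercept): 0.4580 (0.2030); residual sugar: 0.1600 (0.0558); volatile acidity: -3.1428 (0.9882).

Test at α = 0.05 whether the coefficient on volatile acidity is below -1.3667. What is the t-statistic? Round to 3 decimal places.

Read off: b = -3.1428, SE = 0.9882 for volatile acidity.
H₀: β₁ = -1.3667 vs H₁: β₁ < -1.3667.
t = (-3.1428 − (-1.3667)) / 0.9882 = -1.797.
df = n − k − 1 = 308 − 2 − 1 = 305.
One-sided p ≈ 0.0366, which is < 0.05, so reject H₀.
There is evidence that the true slope on volatile acidity is below -1.3667 points per unit, holding the other predictors fixed.

t = -1.797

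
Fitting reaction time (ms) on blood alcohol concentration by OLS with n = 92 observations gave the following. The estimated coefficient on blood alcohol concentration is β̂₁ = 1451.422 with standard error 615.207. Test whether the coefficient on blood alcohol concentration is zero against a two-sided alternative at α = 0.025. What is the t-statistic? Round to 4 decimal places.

H₀: β₁ = 0 vs H₁: β₁ ≠ 0.
t = (β̂₁ − β₁⁰)/SE = 1451.422 / 615.207 = 2.3592.
df = n − 2 = 92 − 2 = 90.
Two-sided p ≈ 0.0205, which is < 0.025, so reject H₀.
There is evidence that blood alcohol concentration is associated with reaction time.

t = 2.3592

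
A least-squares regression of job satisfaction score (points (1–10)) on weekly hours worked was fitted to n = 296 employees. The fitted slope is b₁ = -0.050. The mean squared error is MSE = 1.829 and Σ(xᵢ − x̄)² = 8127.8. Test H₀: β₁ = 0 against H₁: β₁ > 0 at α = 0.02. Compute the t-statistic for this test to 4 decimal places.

t = -3.3331

SE(b₁) = √(MSE/Sₓₓ) = √(1.829/8127.8) = 0.015001.
t = -0.050 / 0.015001 = -3.3331.
df = n − 2 = 294.
One-sided p ≈ 0.9995, which is ≥ 0.02, so fail to reject H₀.
The data do not give significant evidence that the true slope on weekly hours worked is positive.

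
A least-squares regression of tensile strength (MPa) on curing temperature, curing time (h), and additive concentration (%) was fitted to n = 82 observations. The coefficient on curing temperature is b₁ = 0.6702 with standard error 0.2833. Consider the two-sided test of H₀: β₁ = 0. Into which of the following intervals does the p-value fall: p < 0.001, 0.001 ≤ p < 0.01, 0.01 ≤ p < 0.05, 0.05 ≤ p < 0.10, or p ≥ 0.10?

t = 0.6702 / 0.2833 = 2.366.
df = n − k − 1 = 82 − 3 − 1 = 78.
Two-sided p = 2·P(T_{78} > |t|) ≈ 0.0205.
So 0.01 ≤ p < 0.05.

0.01 ≤ p < 0.05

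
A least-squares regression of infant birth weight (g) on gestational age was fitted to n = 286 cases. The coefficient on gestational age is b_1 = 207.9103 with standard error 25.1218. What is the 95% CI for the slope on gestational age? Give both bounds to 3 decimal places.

(158.462, 257.359)

df = n − 2 = 286 − 2 = 284.
t* = t_{0.025, 284} = 1.968352.
Margin = t* × SE = 1.968352 × 25.1218 = 49.44855.
CI: 207.9103 ± 49.44855 → (158.462, 257.359).
With 95% confidence, each one-unit increase in gestational age is associated with a change of between 158.462 and 257.359 g in infant birth weight.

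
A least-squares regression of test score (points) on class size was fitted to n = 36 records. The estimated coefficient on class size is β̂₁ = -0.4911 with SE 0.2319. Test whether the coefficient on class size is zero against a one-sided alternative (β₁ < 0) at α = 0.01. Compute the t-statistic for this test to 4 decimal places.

H₀: β₁ = 0 vs H₁: β₁ < 0.
t = (β̂₁ − β₁⁰)/SE = -0.4911 / 0.2319 = -2.1177.
df = n − 2 = 36 − 2 = 34.
One-sided p ≈ 0.0208, which is ≥ 0.01, so fail to reject H₀.
The data do not give significant evidence that the true slope on class size is negative.

t = -2.1177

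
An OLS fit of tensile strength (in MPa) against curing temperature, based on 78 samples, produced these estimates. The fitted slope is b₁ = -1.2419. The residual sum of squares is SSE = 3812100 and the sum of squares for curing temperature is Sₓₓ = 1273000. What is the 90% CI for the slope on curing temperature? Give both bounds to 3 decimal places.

(-1.572, -0.911)

MSE = SSE/(n − 2) = 3812100/76 = 50159.2.
SE(b₁) = √(MSE/Sₓₓ) = √(50159.2/1273000) = 0.1985.
df = n − 2 = 76.
t* = t_{0.05, 76} = 1.665151.
Margin = t* × SE = 1.665151 × 0.1985 = 0.33053.
CI: -1.2419 ± 0.33053 → (-1.572, -0.911).
With 90% confidence, each one-unit increase in curing temperature is associated with a change of between -1.572 and -0.911 MPa in tensile strength.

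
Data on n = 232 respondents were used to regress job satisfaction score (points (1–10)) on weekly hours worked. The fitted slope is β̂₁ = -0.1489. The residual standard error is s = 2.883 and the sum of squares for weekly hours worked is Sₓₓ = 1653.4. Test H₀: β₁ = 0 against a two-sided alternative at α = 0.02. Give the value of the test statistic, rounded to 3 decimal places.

t = -2.100

SE(β̂₁) = s/√Sₓₓ = 2.883/√1653.4 = 0.0709015.
t = -0.1489 / 0.0709015 = -2.100.
df = n − 2 = 230.
Two-sided p ≈ 0.0368, which is ≥ 0.02, so fail to reject H₀.
The data do not give significant evidence of an association between weekly hours worked and job satisfaction score.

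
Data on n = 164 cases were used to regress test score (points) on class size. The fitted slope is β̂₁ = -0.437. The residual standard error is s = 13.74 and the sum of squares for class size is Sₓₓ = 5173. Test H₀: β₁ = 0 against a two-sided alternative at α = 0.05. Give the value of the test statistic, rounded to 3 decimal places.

SE(β̂₁) = s/√Sₓₓ = 13.74/√5173 = 0.191036.
t = -0.437 / 0.191036 = -2.288.
df = n − 2 = 162.
Two-sided p ≈ 0.0235, which is < 0.05, so reject H₀.
There is evidence that class size is associated with test score.

t = -2.288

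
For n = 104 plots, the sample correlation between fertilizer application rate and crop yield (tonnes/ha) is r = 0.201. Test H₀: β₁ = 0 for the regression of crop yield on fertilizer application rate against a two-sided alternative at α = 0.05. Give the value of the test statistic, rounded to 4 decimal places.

t = 2.0723

t = r·√(n − 2)/√(1 − r²) = 0.201·√102/√0.959599 = 2.0723.
df = n − 2 = 102.
Two-sided p ≈ 0.0408, which is < 0.05, so reject H₀.
There is evidence of a linear association between fertilizer application rate and crop yield.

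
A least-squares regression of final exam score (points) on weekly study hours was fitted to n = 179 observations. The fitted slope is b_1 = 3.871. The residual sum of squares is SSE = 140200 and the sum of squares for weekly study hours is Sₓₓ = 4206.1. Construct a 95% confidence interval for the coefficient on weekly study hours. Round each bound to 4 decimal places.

(3.0146, 4.7274)

MSE = SSE/(n − 2) = 140200/177 = 792.09.
SE(b_1) = √(MSE/Sₓₓ) = √(792.09/4206.1) = 0.433958.
df = n − 2 = 177.
t* = t_{0.025, 177} = 1.973457.
Margin = t* × SE = 1.973457 × 0.433958 = 0.856397.
CI: 3.871 ± 0.856397 → (3.0146, 4.7274).
With 95% confidence, each one-unit increase in weekly study hours is associated with a change of between 3.0146 and 4.7274 points in final exam score.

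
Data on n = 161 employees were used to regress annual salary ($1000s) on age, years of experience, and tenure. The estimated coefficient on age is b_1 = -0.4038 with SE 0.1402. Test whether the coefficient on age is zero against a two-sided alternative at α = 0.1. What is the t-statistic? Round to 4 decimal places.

t = -2.8802

H₀: β₁ = 0 vs H₁: β₁ ≠ 0.
t = (b_1 − β₁⁰)/SE = -0.4038 / 0.1402 = -2.8802.
df = n − k − 1 = 161 − 3 − 1 = 157.
Two-sided p ≈ 0.0045, which is < 0.1, so reject H₀.
There is evidence that age is associated with annual salary, holding the other predictors fixed.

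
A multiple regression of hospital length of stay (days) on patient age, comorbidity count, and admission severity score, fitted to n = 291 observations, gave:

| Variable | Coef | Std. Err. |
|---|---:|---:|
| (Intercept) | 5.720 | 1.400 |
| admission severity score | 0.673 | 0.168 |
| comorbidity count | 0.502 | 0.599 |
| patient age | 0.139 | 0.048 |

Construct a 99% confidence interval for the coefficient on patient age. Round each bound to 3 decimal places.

(0.015, 0.263)

Read off: b = 0.139, SE = 0.048 for patient age.
df = n − k − 1 = 291 − 3 − 1 = 287.
t* = t_{0.005, 287} = 2.593068.
Margin = t* × SE = 2.593068 × 0.048 = 0.12447.
CI: 0.139 ± 0.12447 → (0.015, 0.263).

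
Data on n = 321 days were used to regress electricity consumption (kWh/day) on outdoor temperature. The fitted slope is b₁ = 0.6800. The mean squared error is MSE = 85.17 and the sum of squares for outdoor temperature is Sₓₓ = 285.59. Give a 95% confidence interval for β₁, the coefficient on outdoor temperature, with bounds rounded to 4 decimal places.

(-0.3944, 1.7544)

SE(b₁) = √(MSE/Sₓₓ) = √(85.17/285.59) = 0.5461.
df = n − 2 = 319.
t* = t_{0.025, 319} = 1.967428.
Margin = t* × SE = 1.967428 × 0.5461 = 1.074412.
CI: 0.6800 ± 1.074412 → (-0.3944, 1.7544).
With 95% confidence, each one-unit increase in outdoor temperature is associated with a change of between -0.3944 and 1.7544 kWh/day in electricity consumption.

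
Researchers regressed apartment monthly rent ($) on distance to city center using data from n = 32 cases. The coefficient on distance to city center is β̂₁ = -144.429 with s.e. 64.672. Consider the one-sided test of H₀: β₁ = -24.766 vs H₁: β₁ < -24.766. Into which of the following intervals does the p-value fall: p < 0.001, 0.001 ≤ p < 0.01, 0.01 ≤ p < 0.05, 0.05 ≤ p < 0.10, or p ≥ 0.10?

0.01 ≤ p < 0.05

t = (-144.429 − (-24.766)) / 64.672 = -1.850.
df = n − 2 = 32 − 2 = 30.
One-sided p = P(T_{30} < t) ≈ 0.0371.
So 0.01 ≤ p < 0.05.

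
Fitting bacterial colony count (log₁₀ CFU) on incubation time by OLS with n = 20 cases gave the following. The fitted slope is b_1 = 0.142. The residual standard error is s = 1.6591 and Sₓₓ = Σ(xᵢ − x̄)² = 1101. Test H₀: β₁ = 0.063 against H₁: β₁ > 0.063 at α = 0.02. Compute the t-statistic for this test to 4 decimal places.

SE(b_1) = s/√Sₓₓ = 1.6591/√1101 = 0.050001.
t = (0.142 − 0.063) / 0.050001 = 1.5800.
df = n − 2 = 18.
One-sided p ≈ 0.0658, which is ≥ 0.02, so fail to reject H₀.
The data do not give significant evidence that the true slope on incubation time exceeds 0.063 log₁₀ CFU per unit.

t = 1.5800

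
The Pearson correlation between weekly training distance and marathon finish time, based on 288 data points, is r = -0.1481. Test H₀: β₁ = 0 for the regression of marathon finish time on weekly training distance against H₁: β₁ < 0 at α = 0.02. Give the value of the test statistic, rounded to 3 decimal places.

t = r·√(n − 2)/√(1 − r²) = -0.1481·√286/√0.978066 = -2.533.
df = n − 2 = 286.
One-sided p ≈ 0.0059, which is < 0.02, so reject H₀.
There is evidence of a linear association between weekly training distance and marathon finish time.

t = -2.533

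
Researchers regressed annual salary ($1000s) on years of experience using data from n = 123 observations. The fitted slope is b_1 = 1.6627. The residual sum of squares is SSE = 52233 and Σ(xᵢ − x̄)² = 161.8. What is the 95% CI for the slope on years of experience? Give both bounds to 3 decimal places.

(-1.571, 4.896)

MSE = SSE/(n − 2) = 52233/121 = 431.678.
SE(b_1) = √(MSE/Sₓₓ) = √(431.678/161.8) = 1.63339.
df = n − 2 = 121.
t* = t_{0.025, 121} = 1.979764.
Margin = t* × SE = 1.979764 × 1.63339 = 3.23373.
CI: 1.6627 ± 3.23373 → (-1.571, 4.896).
With 95% confidence, each one-unit increase in years of experience is associated with a change of between -1.571 and 4.896 $1000s in annual salary.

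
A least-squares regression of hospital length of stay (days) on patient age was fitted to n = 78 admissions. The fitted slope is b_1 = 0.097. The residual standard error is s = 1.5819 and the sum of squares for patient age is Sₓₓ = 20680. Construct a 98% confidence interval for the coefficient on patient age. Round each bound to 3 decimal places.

(0.071, 0.123)

SE(b_1) = s/√Sₓₓ = 1.5819/√20680 = 0.0110003.
df = n − 2 = 76.
t* = t_{0.01, 76} = 2.37642.
Margin = t* × SE = 2.37642 × 0.0110003 = 0.02614.
CI: 0.097 ± 0.02614 → (0.071, 0.123).
With 98% confidence, each one-unit increase in patient age is associated with a change of between 0.071 and 0.123 days in hospital length of stay.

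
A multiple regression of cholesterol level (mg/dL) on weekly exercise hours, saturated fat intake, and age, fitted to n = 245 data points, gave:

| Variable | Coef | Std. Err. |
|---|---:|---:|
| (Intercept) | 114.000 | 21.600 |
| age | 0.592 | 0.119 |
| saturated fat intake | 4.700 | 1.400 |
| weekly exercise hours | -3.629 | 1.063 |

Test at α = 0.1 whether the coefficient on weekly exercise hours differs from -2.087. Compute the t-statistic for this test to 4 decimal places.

t = -1.4506

Read off: b = -3.629, SE = 1.063 for weekly exercise hours.
H₀: β₁ = -2.087 vs H₁: β₁ ≠ -2.087.
t = (-3.629 − (-2.087)) / 1.063 = -1.4506.
df = n − k − 1 = 245 − 3 − 1 = 241.
Two-sided p ≈ 0.1482, which is ≥ 0.1, so fail to reject H₀.
The data are consistent with a true slope of -2.087 mg/dL per unit of weekly exercise hours, holding the other predictors fixed.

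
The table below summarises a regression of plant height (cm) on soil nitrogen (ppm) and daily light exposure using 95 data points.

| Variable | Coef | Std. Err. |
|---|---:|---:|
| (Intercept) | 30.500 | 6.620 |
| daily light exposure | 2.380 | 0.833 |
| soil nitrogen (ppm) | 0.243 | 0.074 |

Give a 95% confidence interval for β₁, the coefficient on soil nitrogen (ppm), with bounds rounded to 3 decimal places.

Read off: b = 0.243, SE = 0.074 for soil nitrogen (ppm).
df = n − k − 1 = 95 − 2 − 1 = 92.
t* = t_{0.025, 92} = 1.986086.
Margin = t* × SE = 1.986086 × 0.074 = 0.14697.
CI: 0.243 ± 0.14697 → (0.096, 0.390).

(0.096, 0.390)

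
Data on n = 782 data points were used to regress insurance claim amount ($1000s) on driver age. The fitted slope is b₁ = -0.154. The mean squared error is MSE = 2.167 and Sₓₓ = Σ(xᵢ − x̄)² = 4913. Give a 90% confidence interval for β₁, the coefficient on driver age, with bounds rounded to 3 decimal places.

SE(b₁) = √(MSE/Sₓₓ) = √(2.167/4913) = 0.0210018.
df = n − 2 = 780.
t* = t_{0.05, 780} = 1.64681.
Margin = t* × SE = 1.64681 × 0.0210018 = 0.03459.
CI: -0.154 ± 0.03459 → (-0.189, -0.119).
With 90% confidence, each one-unit increase in driver age is associated with a change of between -0.189 and -0.119 $1000s in insurance claim amount.

(-0.189, -0.119)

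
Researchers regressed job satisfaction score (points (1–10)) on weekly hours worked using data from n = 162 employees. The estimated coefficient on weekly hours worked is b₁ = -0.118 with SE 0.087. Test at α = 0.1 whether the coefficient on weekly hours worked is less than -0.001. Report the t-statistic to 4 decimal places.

H₀: β₁ = -0.001 vs H₁: β₁ < -0.001.
t = (b₁ − β₁⁰)/SE = (-0.118 − (-0.001)) / 0.087 = -1.3448.
df = n − 2 = 162 − 2 = 160.
One-sided p ≈ 0.0903, which is < 0.1, so reject H₀.
There is evidence that the true slope on weekly hours worked is below -0.001 points (1–10) per unit.

t = -1.3448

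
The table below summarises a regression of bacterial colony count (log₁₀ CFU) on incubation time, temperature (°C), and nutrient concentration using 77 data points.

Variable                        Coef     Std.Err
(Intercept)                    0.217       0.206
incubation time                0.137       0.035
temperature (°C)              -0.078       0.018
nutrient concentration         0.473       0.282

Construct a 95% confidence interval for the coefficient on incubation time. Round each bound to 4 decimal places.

Read off: b = 0.137, SE = 0.035 for incubation time.
df = n − k − 1 = 77 − 3 − 1 = 73.
t* = t_{0.025, 73} = 1.992997.
Margin = t* × SE = 1.992997 × 0.035 = 0.069755.
CI: 0.137 ± 0.069755 → (0.0672, 0.2068).

(0.0672, 0.2068)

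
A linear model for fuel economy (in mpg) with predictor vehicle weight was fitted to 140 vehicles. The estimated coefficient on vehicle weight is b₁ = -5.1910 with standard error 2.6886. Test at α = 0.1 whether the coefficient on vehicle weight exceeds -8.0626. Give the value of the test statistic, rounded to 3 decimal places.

t = 1.068

H₀: β₁ = -8.0626 vs H₁: β₁ > -8.0626.
t = (b₁ − β₁⁰)/SE = (-5.1910 − (-8.0626)) / 2.6886 = 1.068.
df = n − 2 = 140 − 2 = 138.
One-sided p ≈ 0.1437, which is ≥ 0.1, so fail to reject H₀.
The data do not give significant evidence that the true slope on vehicle weight exceeds -8.0626 mpg per unit.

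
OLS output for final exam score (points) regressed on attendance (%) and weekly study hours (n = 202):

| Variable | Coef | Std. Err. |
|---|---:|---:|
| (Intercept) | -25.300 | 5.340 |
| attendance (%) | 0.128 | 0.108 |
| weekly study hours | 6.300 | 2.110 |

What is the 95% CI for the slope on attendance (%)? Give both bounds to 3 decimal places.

Read off: b = 0.128, SE = 0.108 for attendance (%).
df = n − k − 1 = 202 − 2 − 1 = 199.
t* = t_{0.025, 199} = 1.971957.
Margin = t* × SE = 1.971957 × 0.108 = 0.21297.
CI: 0.128 ± 0.21297 → (-0.085, 0.341).

(-0.085, 0.341)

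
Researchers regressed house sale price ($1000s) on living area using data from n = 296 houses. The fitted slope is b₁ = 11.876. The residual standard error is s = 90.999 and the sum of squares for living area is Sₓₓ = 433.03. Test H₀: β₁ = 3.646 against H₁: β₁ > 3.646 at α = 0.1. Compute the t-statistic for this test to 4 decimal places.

SE(b₁) = s/√Sₓₓ = 90.999/√433.03 = 4.37298.
t = (11.876 − 3.646) / 4.37298 = 1.8820.
df = n − 2 = 294.
One-sided p ≈ 0.0304, which is < 0.1, so reject H₀.
There is evidence that the true slope on living area exceeds 3.646 $1000s per unit.

t = 1.8820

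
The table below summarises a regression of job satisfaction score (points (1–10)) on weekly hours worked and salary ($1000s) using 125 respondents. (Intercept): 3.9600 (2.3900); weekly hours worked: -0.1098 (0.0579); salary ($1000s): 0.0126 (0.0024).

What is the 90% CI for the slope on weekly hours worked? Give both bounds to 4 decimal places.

Read off: b = -0.1098, SE = 0.0579 for weekly hours worked.
df = n − k − 1 = 125 − 2 − 1 = 122.
t* = t_{0.05, 122} = 1.657439.
Margin = t* × SE = 1.657439 × 0.0579 = 0.095966.
CI: -0.1098 ± 0.095966 → (-0.2058, -0.0138).

(-0.2058, -0.0138)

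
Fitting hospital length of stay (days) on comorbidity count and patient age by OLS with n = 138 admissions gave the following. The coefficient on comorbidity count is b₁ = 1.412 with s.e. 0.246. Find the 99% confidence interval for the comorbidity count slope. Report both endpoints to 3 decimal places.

(0.769, 2.055)

df = n − k − 1 = 138 − 2 − 1 = 135.
t* = t_{0.005, 135} = 2.612738.
Margin = t* × SE = 2.612738 × 0.246 = 0.64273.
CI: 1.412 ± 0.64273 → (0.769, 2.055).
With 99% confidence, each one-unit increase in comorbidity count is associated with a change of between 0.769 and 2.055 days in hospital length of stay, holding the other predictors fixed.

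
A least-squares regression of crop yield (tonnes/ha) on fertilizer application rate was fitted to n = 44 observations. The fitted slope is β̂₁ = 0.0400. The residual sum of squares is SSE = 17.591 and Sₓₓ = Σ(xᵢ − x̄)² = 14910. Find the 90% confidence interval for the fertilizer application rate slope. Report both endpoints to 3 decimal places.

(0.031, 0.049)

MSE = SSE/(n − 2) = 17.591/42 = 0.418833.
SE(β̂₁) = √(MSE/Sₓₓ) = √(0.418833/14910) = 0.00530007.
df = n − 2 = 42.
t* = t_{0.05, 42} = 1.681952.
Margin = t* × SE = 1.681952 × 0.00530007 = 0.00891.
CI: 0.0400 ± 0.00891 → (0.031, 0.049).
With 90% confidence, each one-unit increase in fertilizer application rate is associated with a change of between 0.031 and 0.049 tonnes/ha in crop yield.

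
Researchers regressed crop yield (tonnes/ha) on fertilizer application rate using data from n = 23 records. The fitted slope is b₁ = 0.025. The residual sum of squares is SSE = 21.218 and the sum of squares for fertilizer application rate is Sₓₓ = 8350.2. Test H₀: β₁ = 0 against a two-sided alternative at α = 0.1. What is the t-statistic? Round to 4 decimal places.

t = 2.2727

MSE = SSE/(n − 2) = 21.218/21 = 1.01038.
SE(b₁) = √(MSE/Sₓₓ) = √(1.01038/8350.2) = 0.011.
t = 0.025 / 0.011 = 2.2727.
df = n − 2 = 21.
Two-sided p ≈ 0.0337, which is < 0.1, so reject H₀.
There is evidence that fertilizer application rate is associated with crop yield.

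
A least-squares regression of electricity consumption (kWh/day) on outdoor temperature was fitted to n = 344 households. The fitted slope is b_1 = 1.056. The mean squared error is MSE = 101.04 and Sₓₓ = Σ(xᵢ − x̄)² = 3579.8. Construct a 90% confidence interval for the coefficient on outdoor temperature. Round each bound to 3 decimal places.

(0.779, 1.333)

SE(b_1) = √(MSE/Sₓₓ) = √(101.04/3579.8) = 0.168003.
df = n − 2 = 342.
t* = t_{0.05, 342} = 1.649321.
Margin = t* × SE = 1.649321 × 0.168003 = 0.27709.
CI: 1.056 ± 0.27709 → (0.779, 1.333).
With 90% confidence, each one-unit increase in outdoor temperature is associated with a change of between 0.779 and 1.333 kWh/day in electricity consumption.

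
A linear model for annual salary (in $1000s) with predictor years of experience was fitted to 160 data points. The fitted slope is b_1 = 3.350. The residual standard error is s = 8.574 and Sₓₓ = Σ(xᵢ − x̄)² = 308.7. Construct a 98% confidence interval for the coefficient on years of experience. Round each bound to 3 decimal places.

SE(b_1) = s/√Sₓₓ = 8.574/√308.7 = 0.487995.
df = n − 2 = 158.
t* = t_{0.01, 158} = 2.35018.
Margin = t* × SE = 2.35018 × 0.487995 = 1.14688.
CI: 3.350 ± 1.14688 → (2.203, 4.497).
With 98% confidence, each one-unit increase in years of experience is associated with a change of between 2.203 and 4.497 $1000s in annual salary.

(2.203, 4.497)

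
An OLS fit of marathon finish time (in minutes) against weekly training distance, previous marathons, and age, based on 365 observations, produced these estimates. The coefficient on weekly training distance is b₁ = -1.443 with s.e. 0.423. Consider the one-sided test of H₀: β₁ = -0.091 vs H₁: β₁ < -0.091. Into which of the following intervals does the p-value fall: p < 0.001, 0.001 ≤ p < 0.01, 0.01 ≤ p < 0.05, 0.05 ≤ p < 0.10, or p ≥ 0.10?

t = (-1.443 − (-0.091)) / 0.423 = -3.196.
df = n − k − 1 = 365 − 3 − 1 = 361.
One-sided p = P(T_{361} < t) ≈ 0.0008.
So p < 0.001.

p < 0.001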